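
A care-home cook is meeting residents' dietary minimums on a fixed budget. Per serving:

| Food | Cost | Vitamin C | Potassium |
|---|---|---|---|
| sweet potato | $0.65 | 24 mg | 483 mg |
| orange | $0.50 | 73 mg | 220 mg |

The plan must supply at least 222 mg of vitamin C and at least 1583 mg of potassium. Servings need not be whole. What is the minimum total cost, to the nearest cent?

sweet potato only: max(222/24, 1583/483) = 9.25 servings → $6.01.
orange only: max(222/73, 1583/220) = 7.195 servings → $3.60.
sweet potato + orange with both tight: 2.226 servings and 2.309 servings → $2.60.
The minimum over all feasible corners is $2.60.

$2.60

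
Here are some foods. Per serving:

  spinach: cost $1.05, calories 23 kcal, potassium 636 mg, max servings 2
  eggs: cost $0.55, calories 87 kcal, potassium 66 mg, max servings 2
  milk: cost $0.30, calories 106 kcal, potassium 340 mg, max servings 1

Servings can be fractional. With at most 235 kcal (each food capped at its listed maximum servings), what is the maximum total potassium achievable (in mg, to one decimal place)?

Potassium per kcal: spinach 27.65, milk 3.208, eggs 0.7586.
Take 2 servings of spinach: uses 46 kcal, +1272.0 mg potassium (running total 1272.0 mg).
Take 1 serving of milk: uses 106 kcal, +340.0 mg potassium (running total 1612.0 mg).
Take 0.954 servings of eggs: uses 83 kcal, +63.0 mg potassium (running total 1675.0 mg).
Filling greedily by potassium-per-kcal is optimal for one linear limit, giving 1675.0 mg.

1675.0 mg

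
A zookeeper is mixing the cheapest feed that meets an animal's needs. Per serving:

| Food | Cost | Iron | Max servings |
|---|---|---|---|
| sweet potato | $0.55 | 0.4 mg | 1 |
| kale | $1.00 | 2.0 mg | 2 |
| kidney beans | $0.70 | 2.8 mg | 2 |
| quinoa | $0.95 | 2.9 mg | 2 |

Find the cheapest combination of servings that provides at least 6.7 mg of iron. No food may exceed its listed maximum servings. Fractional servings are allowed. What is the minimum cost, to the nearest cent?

Cost per mg of iron: kidney beans $0.2500, quinoa $0.3276, kale $0.5000, sweet potato $1.3750.
Take 2 servings of kidney beans: +5.6 mg iron for $1.40 (total $1.40, still need 1.1 mg).
Take 0.3793 servings of quinoa: +1.1 mg iron for $0.36 (total $1.76, still need 0.0 mg).
Greedy by cheapest-per-mg is optimal for a single linear constraint, so the minimum cost is $1.76.

$1.76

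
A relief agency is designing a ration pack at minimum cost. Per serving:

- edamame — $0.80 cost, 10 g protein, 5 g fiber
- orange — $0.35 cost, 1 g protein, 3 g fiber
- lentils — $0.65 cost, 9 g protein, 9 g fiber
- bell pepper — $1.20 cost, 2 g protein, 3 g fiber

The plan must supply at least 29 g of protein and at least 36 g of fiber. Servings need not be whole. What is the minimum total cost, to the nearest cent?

A basic optimal solution has at most two foods positive. Try each food alone and each pair with both targets met exactly.
edamame only: max(29/10, 36/5) = 7.2 servings → $5.76.
orange only: max(29/1, 36/3) = 29 servings → $10.15.
lentils only: max(29/9, 36/9) = 4 servings → $2.60.
bell pepper only: max(29/2, 36/3) = 14.5 servings → $17.40.
edamame + orange with both tight: 2.04 servings and 8.6 servings → $4.64.
edamame + lentils: the both-tight solution has a negative serving — not a feasible corner.
edamame + bell pepper with both tight: 0.75 servings and 10.75 servings → $13.50.
orange + lentils with both tight: 3.5 servings and 2.833 servings → $3.07.
orange + bell pepper: the both-tight solution has a negative serving — not a feasible corner.
lentils + bell pepper with both tight: 1.667 servings and 7 servings → $9.48.
The minimum over all feasible corners is $2.60.

$2.60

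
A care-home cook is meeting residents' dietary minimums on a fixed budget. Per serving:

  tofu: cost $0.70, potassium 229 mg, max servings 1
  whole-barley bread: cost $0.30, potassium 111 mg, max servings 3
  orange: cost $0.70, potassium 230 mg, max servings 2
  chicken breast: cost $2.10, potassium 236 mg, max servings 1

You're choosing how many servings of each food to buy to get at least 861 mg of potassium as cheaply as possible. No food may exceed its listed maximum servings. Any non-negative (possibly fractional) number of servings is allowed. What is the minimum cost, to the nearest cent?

Cost per mg of potassium: whole-barley bread $0.0027, orange $0.0030, tofu $0.0031, chicken breast $0.0089.
Take 3 servings of whole-barley bread: +333.0 mg potassium for $0.90 (total $0.90, still need 528.0 mg).
Take 2 servings of orange: +460.0 mg potassium for $1.40 (total $2.30, still need 68.0 mg).
Take 0.2969 servings of tofu: +68.0 mg potassium for $0.21 (total $2.51, still need 0.0 mg).
Filling from the cheapest source first is optimal under one linear minimum: $2.51.

$2.51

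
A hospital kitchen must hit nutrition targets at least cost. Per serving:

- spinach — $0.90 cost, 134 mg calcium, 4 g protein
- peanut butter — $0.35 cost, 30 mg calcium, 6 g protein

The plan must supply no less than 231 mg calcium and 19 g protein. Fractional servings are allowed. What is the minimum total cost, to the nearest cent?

$1.90

Minimising a linear cost over {calcium ≥ 231, protein ≥ 19, servings ≥ 0} — the optimum is at a vertex, using one or two foods.
spinach only: max(231/134, 19/4) = 4.75 servings → $4.28.
peanut butter only: max(231/30, 19/6) = 7.7 servings → $2.69.
spinach + peanut butter with both tight: 1.193 servings and 2.371 servings → $1.90.
So the least-cost plan costs $1.90.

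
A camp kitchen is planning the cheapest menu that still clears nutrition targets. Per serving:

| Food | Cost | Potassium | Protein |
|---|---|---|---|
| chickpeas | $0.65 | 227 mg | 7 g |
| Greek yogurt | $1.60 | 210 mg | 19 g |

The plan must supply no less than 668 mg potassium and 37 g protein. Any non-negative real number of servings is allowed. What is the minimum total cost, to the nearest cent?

For a min-cost LP with two ≥-constraints, a basic feasible solution has at most two positive variables.
chickpeas only: max(668/227, 37/7) = 5.286 servings → $3.44.
Greek yogurt only: max(668/210, 37/19) = 3.181 servings → $5.09.
chickpeas + Greek yogurt with both tight: 1.731 servings and 1.31 servings → $3.22.
So the least-cost plan costs $3.22.

$3.22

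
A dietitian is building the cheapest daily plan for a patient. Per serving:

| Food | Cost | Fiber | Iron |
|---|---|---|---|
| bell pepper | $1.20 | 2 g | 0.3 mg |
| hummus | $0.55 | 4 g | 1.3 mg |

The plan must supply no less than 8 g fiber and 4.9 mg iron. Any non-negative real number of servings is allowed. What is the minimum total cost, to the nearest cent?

$2.07

For a min-cost LP with two ≥-constraints, a basic feasible solution has at most two positive variables.
bell pepper only: max(8/2, 4.9/0.3) = 16.33 servings → $19.60.
hummus only: max(8/4, 4.9/1.3) = 3.769 servings → $2.07.
bell pepper + hummus: intersection lies outside the first quadrant.
Cheapest feasible corner: $2.07.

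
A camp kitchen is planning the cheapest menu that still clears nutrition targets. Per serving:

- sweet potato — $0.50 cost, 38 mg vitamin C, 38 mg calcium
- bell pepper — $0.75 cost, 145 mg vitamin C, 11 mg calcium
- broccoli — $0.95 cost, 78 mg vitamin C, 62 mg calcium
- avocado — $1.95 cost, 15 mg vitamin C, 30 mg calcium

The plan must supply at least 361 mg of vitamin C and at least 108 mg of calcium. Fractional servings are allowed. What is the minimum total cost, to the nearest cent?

Check every corner: each single food scaled to meet both minima, and each pair solved so both constraints bind.
sweet potato only: max(361/38, 108/38) = 9.5 servings → $4.75.
bell pepper only: max(361/145, 108/11) = 9.818 servings → $7.36.
broccoli only: max(361/78, 108/62) = 4.628 servings → $4.40.
avocado only: max(361/15, 108/30) = 24.07 servings → $46.93.
sweet potato + bell pepper with both tight: 2.296 servings and 1.888 servings → $2.56.
sweet potato + broccoli: the both-tight solution has a negative serving — not a feasible corner.
sweet potato + avocado: intersection lies outside the first quadrant.
bell pepper + broccoli with both tight: 1.716 servings and 1.437 servings → $2.65.
bell pepper + avocado with both tight: 2.201 servings and 2.793 servings → $7.10.
broccoli + avocado: intersection lies outside the first quadrant.
Cheapest feasible corner: $2.56.

$2.56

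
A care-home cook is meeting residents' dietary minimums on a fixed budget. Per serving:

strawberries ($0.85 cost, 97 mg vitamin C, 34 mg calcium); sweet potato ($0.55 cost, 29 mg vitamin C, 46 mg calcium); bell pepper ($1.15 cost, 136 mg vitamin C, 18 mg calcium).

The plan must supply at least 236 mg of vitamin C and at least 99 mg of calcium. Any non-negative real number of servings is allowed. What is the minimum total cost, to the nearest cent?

strawberries only: max(236/97, 99/34) = 2.912 servings → $2.48.
sweet potato only: max(236/29, 99/46) = 8.138 servings → $4.48.
bell pepper only: max(236/136, 99/18) = 5.5 servings → $6.33.
strawberries + sweet potato with both tight: 2.297 servings and 0.4543 servings → $2.20.
strawberries + bell pepper: the both-tight solution has a negative serving — not a feasible corner.
sweet potato + bell pepper with both tight: 1.607 servings and 1.393 servings → $2.49.
So the least-cost plan costs $2.20.

$2.20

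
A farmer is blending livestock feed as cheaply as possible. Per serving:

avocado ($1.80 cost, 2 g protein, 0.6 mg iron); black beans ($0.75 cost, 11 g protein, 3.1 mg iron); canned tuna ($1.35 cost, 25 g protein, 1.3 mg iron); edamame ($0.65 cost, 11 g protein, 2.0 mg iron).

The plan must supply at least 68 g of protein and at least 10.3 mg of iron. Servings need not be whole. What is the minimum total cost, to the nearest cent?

avocado only: max(68/2, 10.3/0.6) = 34 servings → $61.20.
black beans only: max(68/11, 10.3/3.1) = 6.182 servings → $4.64.
canned tuna only: max(68/25, 10.3/1.3) = 7.923 servings → $10.70.
edamame only: max(68/11, 10.3/2.0) = 6.182 servings → $4.02.
avocado + black beans: the both-tight solution has a negative serving — not a feasible corner.
avocado + canned tuna with both tight: 13.64 servings and 1.629 servings → $26.75.
avocado + edamame with both targets exact would need a negative amount; discard.
black beans + canned tuna with both tight: 2.676 servings and 1.543 servings → $4.09.
black beans + edamame: intersection lies outside the first quadrant.
canned tuna + edamame with both tight: 0.6359 servings and 4.737 servings → $3.94.
The minimum over all feasible corners is $3.94.

$3.94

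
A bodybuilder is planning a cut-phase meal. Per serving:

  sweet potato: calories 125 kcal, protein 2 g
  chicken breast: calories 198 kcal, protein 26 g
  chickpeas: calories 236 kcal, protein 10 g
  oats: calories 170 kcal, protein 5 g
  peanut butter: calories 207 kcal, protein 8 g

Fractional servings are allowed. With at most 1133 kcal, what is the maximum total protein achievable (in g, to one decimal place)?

148.8 g

Protein per kcal: chicken breast 0.1313, chickpeas 0.04237, peanut butter 0.03865, oats 0.02941, sweet potato 0.016.
With no serving limits, spend the whole calories allowance on chicken breast: 1133 kcal / 198 kcal × 26 g = 148.8 g.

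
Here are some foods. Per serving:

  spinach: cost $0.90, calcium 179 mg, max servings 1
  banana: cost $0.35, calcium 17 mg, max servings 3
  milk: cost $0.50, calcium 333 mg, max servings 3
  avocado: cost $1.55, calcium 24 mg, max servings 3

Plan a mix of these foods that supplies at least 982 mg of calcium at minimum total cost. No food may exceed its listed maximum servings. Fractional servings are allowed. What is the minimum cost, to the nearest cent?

Cost per mg of calcium: milk $0.0015, spinach $0.0050, banana $0.0206, avocado $0.0646.
Take 2.949 servings of milk: +982.0 mg calcium for $1.47 (total $1.47, still need 0.0 mg).
Filling from the cheapest source first is optimal under one linear minimum: $1.47.

$1.47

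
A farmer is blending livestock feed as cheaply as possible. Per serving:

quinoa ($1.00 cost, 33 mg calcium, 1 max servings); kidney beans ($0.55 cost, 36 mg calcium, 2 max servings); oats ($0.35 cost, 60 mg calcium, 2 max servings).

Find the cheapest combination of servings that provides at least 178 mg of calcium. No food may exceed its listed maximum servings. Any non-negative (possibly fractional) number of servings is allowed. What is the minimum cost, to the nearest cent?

Cost per mg of calcium: oats $0.0058, kidney beans $0.0153, quinoa $0.0303.
Take 2 servings of oats: +120.0 mg calcium for $0.70 (total $0.70, still need 58.0 mg).
Take 1.611 servings of kidney beans: +58.0 mg calcium for $0.89 (total $1.59, still need 0.0 mg).
Greedy by cheapest-per-mg is optimal for a single linear constraint, so the minimum cost is $1.59.

$1.59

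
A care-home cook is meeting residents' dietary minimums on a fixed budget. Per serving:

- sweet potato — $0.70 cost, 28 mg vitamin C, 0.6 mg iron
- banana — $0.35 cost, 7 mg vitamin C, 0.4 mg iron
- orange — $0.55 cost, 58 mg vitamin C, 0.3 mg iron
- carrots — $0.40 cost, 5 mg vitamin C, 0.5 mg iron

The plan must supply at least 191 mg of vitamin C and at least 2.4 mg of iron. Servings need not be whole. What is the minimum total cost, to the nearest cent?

Compare the cost at each extreme point of the feasible region.
sweet potato only: max(191/28, 2.4/0.6) = 6.821 servings → $4.78.
banana only: max(191/7, 2.4/0.4) = 27.29 servings → $9.55.
orange only: max(191/58, 2.4/0.3) = 8 servings → $4.40.
carrots only: max(191/5, 2.4/0.5) = 38.2 servings → $15.28.
sweet potato + banana: the both-tight solution has a negative serving — not a feasible corner.
sweet potato + orange with both tight: 3.102 servings and 1.795 servings → $3.16.
sweet potato + carrots: the both-tight solution has a negative serving — not a feasible corner.
banana + orange with both tight: 3.882 servings and 2.825 servings → $2.91.
banana + carrots: the both-tight solution has a negative serving — not a feasible corner.
orange + carrots with both tight: 3.036 servings and 2.978 servings → $2.86.
So the least-cost plan costs $2.86.

$2.86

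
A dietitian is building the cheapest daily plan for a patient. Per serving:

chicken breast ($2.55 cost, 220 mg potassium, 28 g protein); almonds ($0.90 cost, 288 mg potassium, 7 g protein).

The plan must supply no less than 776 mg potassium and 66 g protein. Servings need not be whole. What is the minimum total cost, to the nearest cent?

$6.30

This is a tiny linear program; its minimum lies at a vertex of the feasible set. List the vertices and price them.
chicken breast only: max(776/220, 66/28) = 3.527 servings → $8.99.
almonds only: max(776/288, 66/7) = 9.429 servings → $8.49.
chicken breast + almonds with both tight: 2.081 servings and 1.105 servings → $6.30.
So the least-cost plan costs $6.30.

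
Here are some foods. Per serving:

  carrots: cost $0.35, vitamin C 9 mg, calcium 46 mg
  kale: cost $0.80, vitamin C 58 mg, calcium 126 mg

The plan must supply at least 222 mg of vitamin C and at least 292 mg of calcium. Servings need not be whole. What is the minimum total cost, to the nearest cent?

$3.06

This is a tiny linear program; its minimum lies at a vertex of the feasible set. List the vertices and price them.
carrots only: max(222/9, 292/46) = 24.67 servings → $8.63.
kale only: max(222/58, 292/126) = 3.828 servings → $3.06.
carrots + kale: the both-tight solution has a negative serving — not a feasible corner.
Cheapest feasible corner: $3.06.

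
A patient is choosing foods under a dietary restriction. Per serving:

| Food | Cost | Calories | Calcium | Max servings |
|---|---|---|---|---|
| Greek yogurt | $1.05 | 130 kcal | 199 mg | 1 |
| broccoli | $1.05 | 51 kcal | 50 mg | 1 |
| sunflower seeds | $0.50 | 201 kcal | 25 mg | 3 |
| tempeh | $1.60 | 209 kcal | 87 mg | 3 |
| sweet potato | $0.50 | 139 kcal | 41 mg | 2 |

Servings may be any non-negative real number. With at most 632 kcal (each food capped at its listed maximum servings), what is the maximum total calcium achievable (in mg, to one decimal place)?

Calcium per kcal: Greek yogurt 1.531, broccoli 0.9804, tempeh 0.4163, sweet potato 0.295, sunflower seeds 0.1244.
Take 1 serving of Greek yogurt: uses 130 kcal, +199.0 mg calcium (running total 199.0 mg).
Take 1 serving of broccoli: uses 51 kcal, +50.0 mg calcium (running total 249.0 mg).
Take 2.158 servings of tempeh: uses 451 kcal, +187.7 mg calcium (running total 436.7 mg).
Greedy by best ratio exhausts the calories allowance optimally: 436.7 mg.

436.7 mg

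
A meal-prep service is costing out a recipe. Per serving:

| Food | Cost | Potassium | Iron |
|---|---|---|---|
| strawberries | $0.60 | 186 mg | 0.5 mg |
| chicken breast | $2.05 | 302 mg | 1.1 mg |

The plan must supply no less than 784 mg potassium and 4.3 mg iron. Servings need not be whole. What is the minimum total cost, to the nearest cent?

$5.16

This is a tiny linear program; its minimum lies at a vertex of the feasible set. List the vertices and price them.
strawberries only: max(784/186, 4.3/0.5) = 8.6 servings → $5.16.
chicken breast only: max(784/302, 4.3/1.1) = 3.909 servings → $8.01.
strawberries + chicken breast: the both-tight solution has a negative serving — not a feasible corner.
The minimum over all feasible corners is $5.16.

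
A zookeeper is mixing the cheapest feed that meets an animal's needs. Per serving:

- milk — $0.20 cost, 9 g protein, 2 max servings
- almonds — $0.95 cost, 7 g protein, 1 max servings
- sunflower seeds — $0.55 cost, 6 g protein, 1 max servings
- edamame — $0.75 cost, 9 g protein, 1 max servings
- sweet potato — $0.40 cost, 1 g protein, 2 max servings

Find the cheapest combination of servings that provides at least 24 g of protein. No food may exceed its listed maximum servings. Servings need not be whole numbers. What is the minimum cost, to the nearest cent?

$0.90

Cost per g of protein: milk $0.0222, edamame $0.0833, sunflower seeds $0.0917, almonds $0.1357, sweet potato $0.4000.
Take 2 servings of milk: +18.0 g protein for $0.40 (total $0.40, still need 6.0 g).
Take 0.6667 servings of edamame: +6.0 g protein for $0.50 (total $0.90, still need 0.0 g).
Greedy by cheapest-per-g is optimal for a single linear constraint, so the minimum cost is $0.90.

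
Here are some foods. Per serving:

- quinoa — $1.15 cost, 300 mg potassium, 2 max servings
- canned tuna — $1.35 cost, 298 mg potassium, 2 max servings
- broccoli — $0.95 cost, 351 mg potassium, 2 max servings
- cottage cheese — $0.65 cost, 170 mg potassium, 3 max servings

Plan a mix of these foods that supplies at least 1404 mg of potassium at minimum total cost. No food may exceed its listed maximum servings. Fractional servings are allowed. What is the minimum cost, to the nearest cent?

$4.59

Cost per mg of potassium: broccoli $0.0027, cottage cheese $0.0038, quinoa $0.0038, canned tuna $0.0045.
Take 2 servings of broccoli: +702.0 mg potassium for $1.90 (total $1.90, still need 702.0 mg).
Take 3 servings of cottage cheese: +510.0 mg potassium for $1.95 (total $3.85, still need 192.0 mg).
Take 0.64 servings of quinoa: +192.0 mg potassium for $0.74 (total $4.59, still need 0.0 mg).
Filling from the cheapest source first is optimal under one linear minimum: $4.59.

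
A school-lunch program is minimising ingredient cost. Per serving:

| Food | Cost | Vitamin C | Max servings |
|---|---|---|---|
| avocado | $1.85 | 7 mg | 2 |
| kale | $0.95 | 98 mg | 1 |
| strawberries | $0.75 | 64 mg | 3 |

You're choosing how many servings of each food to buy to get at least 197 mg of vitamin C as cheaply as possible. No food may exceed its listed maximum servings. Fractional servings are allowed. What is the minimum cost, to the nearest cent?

$2.11

Cost per mg of vitamin C: kale $0.0097, strawberries $0.0117, avocado $0.2643.
Take 1 serving of kale: +98.0 mg vitamin C for $0.95 (total $0.95, still need 99.0 mg).
Take 1.547 servings of strawberries: +99.0 mg vitamin C for $1.16 (total $2.11, still need 0.0 mg).
Filling from the cheapest source first is optimal under one linear minimum: $2.11.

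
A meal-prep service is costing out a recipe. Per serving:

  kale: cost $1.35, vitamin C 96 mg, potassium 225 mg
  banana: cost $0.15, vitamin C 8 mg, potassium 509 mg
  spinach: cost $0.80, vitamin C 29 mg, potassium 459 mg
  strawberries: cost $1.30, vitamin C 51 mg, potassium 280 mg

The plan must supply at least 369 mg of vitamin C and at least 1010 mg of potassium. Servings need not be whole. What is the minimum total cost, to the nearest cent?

$5.20

A basic optimal solution has at most two foods positive. Try each food alone and each pair with both targets met exactly.
kale only: max(369/96, 1010/225) = 4.489 servings → $6.06.
banana only: max(369/8, 1010/509) = 46.12 servings → $6.92.
spinach only: max(369/29, 1010/459) = 12.72 servings → $10.18.
strawberries only: max(369/51, 1010/280) = 7.235 servings → $9.41.
kale + banana with both tight: 3.819 servings and 0.2961 servings → $5.20.
kale + spinach with both tight: 3.732 servings and 0.3712 servings → $5.33.
kale + strawberries with both tight: 3.363 servings and 0.9046 servings → $5.72.
banana + spinach with both targets exact would need a negative amount; discard.
banana + strawberries: the both-tight solution has a negative serving — not a feasible corner.
spinach + strawberries: intersection lies outside the first quadrant.
The minimum over all feasible corners is $5.20.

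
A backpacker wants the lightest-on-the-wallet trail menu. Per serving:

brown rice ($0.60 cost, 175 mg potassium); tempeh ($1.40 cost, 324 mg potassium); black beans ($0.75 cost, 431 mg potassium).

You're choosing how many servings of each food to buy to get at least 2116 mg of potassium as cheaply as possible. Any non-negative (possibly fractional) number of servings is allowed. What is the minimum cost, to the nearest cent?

Cost per mg of potassium: black beans $0.0017, brown rice $0.0034, tempeh $0.0043.
With no serving limits, use only black beans: 2116 mg / 431 mg = 4.91 servings × $0.75 = $3.68.

$3.68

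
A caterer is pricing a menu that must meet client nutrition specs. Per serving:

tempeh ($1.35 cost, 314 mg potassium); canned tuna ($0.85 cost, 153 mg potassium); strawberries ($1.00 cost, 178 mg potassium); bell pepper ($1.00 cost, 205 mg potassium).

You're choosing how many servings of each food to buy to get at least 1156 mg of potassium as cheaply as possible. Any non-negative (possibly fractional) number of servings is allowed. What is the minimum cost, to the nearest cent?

$4.97

Cost per mg of potassium: tempeh $0.0043, bell pepper $0.0049, canned tuna $0.0056, strawberries $0.0056.
With no serving limits, use only tempeh: 1156 mg / 314 mg = 3.682 servings × $1.35 = $4.97.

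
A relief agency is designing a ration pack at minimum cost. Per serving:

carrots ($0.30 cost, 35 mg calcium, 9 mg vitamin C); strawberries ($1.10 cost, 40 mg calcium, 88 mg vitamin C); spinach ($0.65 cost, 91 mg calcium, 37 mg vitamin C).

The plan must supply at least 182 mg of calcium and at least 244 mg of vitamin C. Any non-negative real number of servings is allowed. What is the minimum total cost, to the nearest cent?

$3.23

The cheapest plan sits at a corner of the feasible region — with two constraints it uses at most two foods.
carrots only: max(182/35, 244/9) = 27.11 servings → $8.13.
strawberries only: max(182/40, 244/88) = 4.55 servings → $5.00.
spinach only: max(182/91, 244/37) = 6.595 servings → $4.29.
carrots + strawberries with both tight: 2.3 servings and 2.538 servings → $3.48.
carrots + spinach: the both-tight solution has a negative serving — not a feasible corner.
strawberries + spinach with both tight: 2.37 servings and 0.9583 servings → $3.23.
So the least-cost plan costs $3.23.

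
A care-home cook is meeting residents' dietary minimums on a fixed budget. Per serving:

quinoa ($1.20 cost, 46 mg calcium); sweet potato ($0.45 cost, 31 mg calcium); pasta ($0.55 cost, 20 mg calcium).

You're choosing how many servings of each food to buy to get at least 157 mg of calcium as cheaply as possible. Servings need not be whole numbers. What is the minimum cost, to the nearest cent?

$2.28

Cost per mg of calcium: sweet potato $0.0145, quinoa $0.0261, pasta $0.0275.
With no serving limits, use only sweet potato: 157 mg / 31 mg = 5.065 servings × $0.45 = $2.28.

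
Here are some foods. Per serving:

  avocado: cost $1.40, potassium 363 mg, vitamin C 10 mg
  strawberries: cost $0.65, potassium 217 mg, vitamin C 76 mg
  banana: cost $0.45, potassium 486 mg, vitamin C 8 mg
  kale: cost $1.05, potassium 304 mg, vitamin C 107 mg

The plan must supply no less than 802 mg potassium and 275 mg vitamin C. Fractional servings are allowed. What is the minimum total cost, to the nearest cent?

$2.37

This is a tiny linear program; its minimum lies at a vertex of the feasible set. List the vertices and price them.
avocado only: max(802/363, 275/10) = 27.5 servings → $38.50.
strawberries only: max(802/217, 275/76) = 3.696 servings → $2.40.
banana only: max(802/486, 275/8) = 34.38 servings → $15.47.
kale only: max(802/304, 275/107) = 2.638 servings → $2.77.
avocado + strawberries with both tight: 0.05024 servings and 3.612 servings → $2.42.
avocado + banana with both targets exact would need a negative amount; discard.
avocado + kale with both tight: 0.06184 servings and 2.564 servings → $2.78.
strawberries + banana with both tight: 3.615 servings and 0.03628 servings → $2.37.
strawberries + kale: the both-tight solution has a negative serving — not a feasible corner.
banana + kale with both tight: 0.04466 servings and 2.567 servings → $2.72.
Cheapest feasible corner: $2.37.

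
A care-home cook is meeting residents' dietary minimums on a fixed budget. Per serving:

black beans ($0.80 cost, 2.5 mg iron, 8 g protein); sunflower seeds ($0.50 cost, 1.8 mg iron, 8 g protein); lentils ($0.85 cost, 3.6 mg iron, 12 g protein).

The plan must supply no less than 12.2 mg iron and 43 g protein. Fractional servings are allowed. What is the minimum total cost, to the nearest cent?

At the optimum either one food covers both requirements or two foods hit both targets exactly; no other combination can be cheaper.
black beans only: max(12.2/2.5, 43/8) = 5.375 servings → $4.30.
sunflower seeds only: max(12.2/1.8, 43/8) = 6.778 servings → $3.39.
lentils only: max(12.2/3.6, 43/12) = 3.583 servings → $3.05.
black beans + sunflower seeds with both tight: 3.607 servings and 1.768 servings → $3.77.
black beans + lentils: the both-tight solution has a negative serving — not a feasible corner.
sunflower seeds + lentils with both tight: 1.167 servings and 2.806 servings → $2.97.
Cheapest feasible corner: $2.97.

$2.97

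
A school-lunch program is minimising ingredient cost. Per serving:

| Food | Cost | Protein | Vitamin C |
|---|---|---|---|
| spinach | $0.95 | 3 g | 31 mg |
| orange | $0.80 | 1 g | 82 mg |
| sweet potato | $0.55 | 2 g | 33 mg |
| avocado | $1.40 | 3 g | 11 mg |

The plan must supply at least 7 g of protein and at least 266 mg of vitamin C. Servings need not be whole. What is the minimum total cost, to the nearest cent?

For a min-cost LP with two ≥-constraints, a basic feasible solution has at most two positive variables.
spinach only: max(7/3, 266/31) = 8.581 servings → $8.15.
orange only: max(7/1, 266/82) = 7 servings → $5.60.
sweet potato only: max(7/2, 266/33) = 8.061 servings → $4.43.
avocado only: max(7/3, 266/11) = 24.18 servings → $33.85.
spinach + orange with both tight: 1.433 servings and 2.702 servings → $3.52.
spinach + sweet potato: the both-tight solution has a negative serving — not a feasible corner.
spinach + avocado: intersection lies outside the first quadrant.
orange + sweet potato with both tight: 2.298 servings and 2.351 servings → $3.13.
orange + avocado with both tight: 3.068 servings and 1.311 servings → $4.29.
sweet potato + avocado: intersection lies outside the first quadrant.
Cheapest feasible corner: $3.13.

$3.13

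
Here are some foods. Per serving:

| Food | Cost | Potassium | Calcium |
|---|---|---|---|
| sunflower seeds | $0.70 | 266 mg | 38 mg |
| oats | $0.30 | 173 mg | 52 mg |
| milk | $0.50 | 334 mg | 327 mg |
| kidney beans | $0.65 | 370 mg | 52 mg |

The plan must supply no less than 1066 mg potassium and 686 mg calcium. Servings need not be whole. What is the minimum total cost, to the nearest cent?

This is a tiny linear program; its minimum lies at a vertex of the feasible set. List the vertices and price them.
sunflower seeds only: max(1066/266, 686/38) = 18.05 servings → $12.64.
oats only: max(1066/173, 686/52) = 13.19 servings → $3.96.
milk only: max(1066/334, 686/327) = 3.192 servings → $1.60.
kidney beans only: max(1066/370, 686/52) = 13.19 servings → $8.57.
sunflower seeds + oats: intersection lies outside the first quadrant.
sunflower seeds + milk with both tight: 1.608 servings and 1.911 servings → $2.08.
sunflower seeds + kidney beans: intersection lies outside the first quadrant.
oats + milk with both tight: 3.047 servings and 1.613 servings → $1.72.
oats + kidney beans: the both-tight solution has a negative serving — not a feasible corner.
milk + kidney beans with both tight: 1.915 servings and 1.153 servings → $1.71.
Cheapest feasible corner: $1.60.

$1.60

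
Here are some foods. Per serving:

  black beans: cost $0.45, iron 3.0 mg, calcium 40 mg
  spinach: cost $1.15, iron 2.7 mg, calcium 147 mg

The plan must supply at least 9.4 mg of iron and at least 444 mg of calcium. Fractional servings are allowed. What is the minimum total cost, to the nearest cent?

$3.55

black beans only: max(9.4/3.0, 444/40) = 11.1 servings → $5.00.
spinach only: max(9.4/2.7, 444/147) = 3.481 servings → $4.00.
black beans + spinach with both tight: 0.5495 servings and 2.871 servings → $3.55.
The minimum over all feasible corners is $3.55.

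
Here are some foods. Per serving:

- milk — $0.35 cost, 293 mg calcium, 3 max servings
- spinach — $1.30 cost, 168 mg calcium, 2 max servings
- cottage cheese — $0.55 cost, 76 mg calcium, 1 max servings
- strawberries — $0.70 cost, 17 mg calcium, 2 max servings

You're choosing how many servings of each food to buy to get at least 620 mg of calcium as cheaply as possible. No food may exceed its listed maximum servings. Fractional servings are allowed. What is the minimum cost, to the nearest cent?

$0.74

Cost per mg of calcium: milk $0.0012, cottage cheese $0.0072, spinach $0.0077, strawberries $0.0412.
Take 2.116 servings of milk: +620.0 mg calcium for $0.74 (total $0.74, still need 0.0 mg).
Filling from the cheapest source first is optimal under one linear minimum: $0.74.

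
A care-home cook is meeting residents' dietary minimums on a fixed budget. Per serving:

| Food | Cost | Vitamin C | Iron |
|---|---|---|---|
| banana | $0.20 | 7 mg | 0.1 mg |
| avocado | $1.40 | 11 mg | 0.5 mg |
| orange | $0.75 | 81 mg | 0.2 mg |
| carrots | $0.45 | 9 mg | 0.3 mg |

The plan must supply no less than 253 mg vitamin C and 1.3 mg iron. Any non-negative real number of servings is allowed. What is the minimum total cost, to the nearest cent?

$3.23

Check every corner: each single food scaled to meet both minima, and each pair solved so both constraints bind.
banana only: max(253/7, 1.3/0.1) = 36.14 servings → $7.23.
avocado only: max(253/11, 1.3/0.5) = 23 servings → $32.20.
orange only: max(253/81, 1.3/0.2) = 6.5 servings → $4.88.
carrots only: max(253/9, 1.3/0.3) = 28.11 servings → $12.65.
banana + avocado: the both-tight solution has a negative serving — not a feasible corner.
banana + orange with both tight: 8.164 servings and 2.418 servings → $3.45.
banana + carrots with both targets exact would need a negative amount; discard.
avocado + orange with both tight: 1.428 servings and 2.93 servings → $4.20.
avocado + carrots: intersection lies outside the first quadrant.
orange + carrots with both tight: 2.853 servings and 2.431 servings → $3.23.
The minimum over all feasible corners is $3.23.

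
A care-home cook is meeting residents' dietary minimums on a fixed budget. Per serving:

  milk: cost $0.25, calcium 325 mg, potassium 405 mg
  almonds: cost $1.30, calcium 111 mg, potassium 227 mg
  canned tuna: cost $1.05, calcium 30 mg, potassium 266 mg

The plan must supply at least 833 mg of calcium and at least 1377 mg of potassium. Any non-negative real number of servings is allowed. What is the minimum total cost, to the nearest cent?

With two linear requirements the optimum uses one or two foods; enumerate the corners.
milk only: max(833/325, 1377/405) = 3.4 servings → $0.85.
almonds only: max(833/111, 1377/227) = 7.505 servings → $9.76.
canned tuna only: max(833/30, 1377/266) = 27.77 servings → $29.16.
milk + almonds with both tight: 1.258 servings and 3.822 servings → $5.28.
milk + canned tuna with both tight: 2.426 servings and 1.483 servings → $2.16.
almonds + canned tuna: intersection lies outside the first quadrant.
The minimum over all feasible corners is $0.85.

$0.85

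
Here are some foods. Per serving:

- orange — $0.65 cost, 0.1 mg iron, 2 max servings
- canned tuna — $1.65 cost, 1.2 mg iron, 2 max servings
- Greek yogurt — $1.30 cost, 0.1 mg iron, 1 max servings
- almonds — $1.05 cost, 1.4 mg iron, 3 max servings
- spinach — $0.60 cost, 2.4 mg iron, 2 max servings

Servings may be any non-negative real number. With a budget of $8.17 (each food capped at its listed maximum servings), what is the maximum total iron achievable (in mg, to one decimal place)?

11.5 mg

Iron per dollar: spinach 4, almonds 1.333, canned tuna 0.7273, orange 0.1538, Greek yogurt 0.07692.
Take 2 servings of spinach: spends $1.20, +4.8 mg iron (running total 4.8 mg).
Take 3 servings of almonds: spends $3.15, +4.2 mg iron (running total 9.0 mg).
Take 2 servings of canned tuna: spends $3.30, +2.4 mg iron (running total 11.4 mg).
Take 0.8 servings of orange: spends $0.52, +0.1 mg iron (running total 11.5 mg).
Greedy by best ratio exhausts the cost allowance optimally: 11.5 mg.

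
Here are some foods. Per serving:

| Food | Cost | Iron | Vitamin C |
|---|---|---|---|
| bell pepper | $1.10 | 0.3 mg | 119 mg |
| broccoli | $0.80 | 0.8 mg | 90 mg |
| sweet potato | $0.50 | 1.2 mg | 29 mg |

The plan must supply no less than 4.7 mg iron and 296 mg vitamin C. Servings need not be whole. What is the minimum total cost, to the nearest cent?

$3.16

For a min-cost LP with two ≥-constraints, a basic feasible solution has at most two positive variables.
bell pepper only: max(4.7/0.3, 296/119) = 15.67 servings → $17.23.
broccoli only: max(4.7/0.8, 296/90) = 5.875 servings → $4.70.
sweet potato only: max(4.7/1.2, 296/29) = 10.21 servings → $5.10.
bell pepper + broccoli: the both-tight solution has a negative serving — not a feasible corner.
bell pepper + sweet potato with both tight: 1.632 servings and 3.509 servings → $3.55.
broccoli + sweet potato with both tight: 2.581 servings and 2.196 servings → $3.16.
The minimum over all feasible corners is $3.16.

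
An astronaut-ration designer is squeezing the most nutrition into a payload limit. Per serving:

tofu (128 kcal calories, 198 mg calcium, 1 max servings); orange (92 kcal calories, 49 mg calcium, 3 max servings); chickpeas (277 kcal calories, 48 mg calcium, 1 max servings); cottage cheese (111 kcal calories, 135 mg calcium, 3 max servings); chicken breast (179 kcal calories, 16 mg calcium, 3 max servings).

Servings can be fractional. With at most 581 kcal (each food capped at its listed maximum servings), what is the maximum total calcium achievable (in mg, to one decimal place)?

Calcium per kcal: tofu 1.547, cottage cheese 1.216, orange 0.5326, chickpeas 0.1733, chicken breast 0.08939.
Take 1 serving of tofu: uses 128 kcal, +198.0 mg calcium (running total 198.0 mg).
Take 3 servings of cottage cheese: uses 333 kcal, +405.0 mg calcium (running total 603.0 mg).
Take 1.304 servings of orange: uses 120 kcal, +63.9 mg calcium (running total 666.9 mg).
Filling greedily by calcium-per-kcal is optimal for one linear limit, giving 666.9 mg.

666.9 mg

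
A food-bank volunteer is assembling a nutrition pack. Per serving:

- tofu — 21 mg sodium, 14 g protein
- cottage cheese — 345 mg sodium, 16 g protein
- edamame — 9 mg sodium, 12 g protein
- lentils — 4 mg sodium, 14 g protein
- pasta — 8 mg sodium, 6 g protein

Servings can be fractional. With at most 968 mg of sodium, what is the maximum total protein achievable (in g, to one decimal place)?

3388.0 g

Protein per mg sodium: lentils 3.5, edamame 1.333, pasta 0.75, tofu 0.6667, cottage cheese 0.04638.
With no serving limits, spend the whole sodium allowance on lentils: 968 mg / 4 mg × 14 g = 3388.0 g.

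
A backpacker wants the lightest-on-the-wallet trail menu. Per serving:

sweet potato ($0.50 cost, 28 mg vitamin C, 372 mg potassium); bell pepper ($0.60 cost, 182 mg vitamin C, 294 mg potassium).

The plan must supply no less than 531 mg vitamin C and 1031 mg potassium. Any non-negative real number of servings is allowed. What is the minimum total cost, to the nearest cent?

$1.97

The cheapest plan sits at a corner of the feasible region — with two constraints it uses at most two foods.
sweet potato only: max(531/28, 1031/372) = 18.96 servings → $9.48.
bell pepper only: max(531/182, 1031/294) = 3.507 servings → $2.10.
sweet potato + bell pepper with both tight: 0.5301 servings and 2.836 servings → $1.97.
So the least-cost plan costs $1.97.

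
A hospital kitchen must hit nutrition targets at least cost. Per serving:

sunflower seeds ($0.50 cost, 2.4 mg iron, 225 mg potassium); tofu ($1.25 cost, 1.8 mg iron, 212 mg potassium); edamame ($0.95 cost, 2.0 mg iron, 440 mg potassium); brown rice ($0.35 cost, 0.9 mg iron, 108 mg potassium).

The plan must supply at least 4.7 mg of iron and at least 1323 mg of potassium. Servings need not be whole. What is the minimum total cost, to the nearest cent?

$2.86

At the optimum either one food covers both requirements or two foods hit both targets exactly; no other combination can be cheaper.
sunflower seeds only: max(4.7/2.4, 1323/225) = 5.88 servings → $2.94.
tofu only: max(4.7/1.8, 1323/212) = 6.241 servings → $7.80.
edamame only: max(4.7/2.0, 1323/440) = 3.007 servings → $2.86.
brown rice only: max(4.7/0.9, 1323/108) = 12.25 servings → $4.29.
sunflower seeds + tofu: intersection lies outside the first quadrant.
sunflower seeds + edamame: the both-tight solution has a negative serving — not a feasible corner.
sunflower seeds + brown rice: the both-tight solution has a negative serving — not a feasible corner.
tofu + edamame: the both-tight solution has a negative serving — not a feasible corner.
tofu + brown rice with both targets exact would need a negative amount; discard.
edamame + brown rice with both targets exact would need a negative amount; discard.
Cheapest feasible corner: $2.86.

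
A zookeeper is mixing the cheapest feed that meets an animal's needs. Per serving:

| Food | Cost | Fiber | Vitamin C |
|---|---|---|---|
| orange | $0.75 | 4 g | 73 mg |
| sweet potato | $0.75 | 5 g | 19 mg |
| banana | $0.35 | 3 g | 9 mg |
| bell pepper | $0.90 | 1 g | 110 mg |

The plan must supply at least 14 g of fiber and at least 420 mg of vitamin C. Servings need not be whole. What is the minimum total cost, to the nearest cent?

$3.90

Minimising a linear cost over {fiber ≥ 14, vitamin C ≥ 420, servings ≥ 0} — the optimum is at a vertex, using one or two foods.
orange only: max(14/4, 420/73) = 5.753 servings → $4.32.
sweet potato only: max(14/5, 420/19) = 22.11 servings → $16.58.
banana only: max(14/3, 420/9) = 46.67 servings → $16.33.
bell pepper only: max(14/1, 420/110) = 14 servings → $12.60.
orange + sweet potato: the both-tight solution has a negative serving — not a feasible corner.
orange + banana: the both-tight solution has a negative serving — not a feasible corner.
orange + bell pepper with both tight: 3.052 servings and 1.793 servings → $3.90.
sweet potato + banana: the both-tight solution has a negative serving — not a feasible corner.
sweet potato + bell pepper with both tight: 2.109 servings and 3.454 servings → $4.69.
banana + bell pepper with both tight: 3.489 servings and 3.533 servings → $4.40.
So the least-cost plan costs $3.90.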